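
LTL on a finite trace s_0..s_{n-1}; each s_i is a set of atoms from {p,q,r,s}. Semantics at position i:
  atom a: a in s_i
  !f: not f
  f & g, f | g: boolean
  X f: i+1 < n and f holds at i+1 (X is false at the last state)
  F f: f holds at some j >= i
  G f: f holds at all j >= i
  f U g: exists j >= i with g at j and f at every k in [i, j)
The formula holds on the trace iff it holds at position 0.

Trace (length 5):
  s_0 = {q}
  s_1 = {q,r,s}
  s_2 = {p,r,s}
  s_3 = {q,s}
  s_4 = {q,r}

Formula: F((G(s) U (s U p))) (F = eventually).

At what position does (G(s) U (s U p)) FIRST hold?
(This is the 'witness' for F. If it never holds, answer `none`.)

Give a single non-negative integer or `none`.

s_0={q}: (G(s) U (s U p))=False G(s)=False s=False (s U p)=False p=False
s_1={q,r,s}: (G(s) U (s U p))=True G(s)=False s=True (s U p)=True p=False
s_2={p,r,s}: (G(s) U (s U p))=True G(s)=False s=True (s U p)=True p=True
s_3={q,s}: (G(s) U (s U p))=False G(s)=False s=True (s U p)=False p=False
s_4={q,r}: (G(s) U (s U p))=False G(s)=False s=False (s U p)=False p=False
F((G(s) U (s U p))) holds; first witness at position 1.

Answer: 1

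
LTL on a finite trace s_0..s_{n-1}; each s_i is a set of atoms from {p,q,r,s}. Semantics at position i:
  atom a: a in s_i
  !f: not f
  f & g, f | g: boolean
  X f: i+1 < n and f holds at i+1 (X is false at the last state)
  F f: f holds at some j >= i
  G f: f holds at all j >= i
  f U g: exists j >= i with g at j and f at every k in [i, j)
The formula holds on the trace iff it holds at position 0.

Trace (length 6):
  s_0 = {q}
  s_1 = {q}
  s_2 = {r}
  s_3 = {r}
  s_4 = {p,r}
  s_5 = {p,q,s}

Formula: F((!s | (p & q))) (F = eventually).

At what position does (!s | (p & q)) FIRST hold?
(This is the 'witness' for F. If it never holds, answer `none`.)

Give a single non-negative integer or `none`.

s_0={q}: (!s | (p & q))=True !s=True s=False (p & q)=False p=False q=True
s_1={q}: (!s | (p & q))=True !s=True s=False (p & q)=False p=False q=True
s_2={r}: (!s | (p & q))=True !s=True s=False (p & q)=False p=False q=False
s_3={r}: (!s | (p & q))=True !s=True s=False (p & q)=False p=False q=False
s_4={p,r}: (!s | (p & q))=True !s=True s=False (p & q)=False p=True q=False
s_5={p,q,s}: (!s | (p & q))=True !s=False s=True (p & q)=True p=True q=True
F((!s | (p & q))) holds; first witness at position 0.

Answer: 0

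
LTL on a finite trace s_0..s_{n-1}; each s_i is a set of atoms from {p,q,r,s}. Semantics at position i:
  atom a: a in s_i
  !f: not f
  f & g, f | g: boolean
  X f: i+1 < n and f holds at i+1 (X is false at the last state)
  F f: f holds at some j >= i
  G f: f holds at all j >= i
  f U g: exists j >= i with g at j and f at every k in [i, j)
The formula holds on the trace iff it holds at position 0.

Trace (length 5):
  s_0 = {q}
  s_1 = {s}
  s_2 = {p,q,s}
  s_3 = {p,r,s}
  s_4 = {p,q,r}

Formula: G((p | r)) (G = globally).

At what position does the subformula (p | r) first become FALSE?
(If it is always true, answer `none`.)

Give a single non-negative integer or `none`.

s_0={q}: (p | r)=False p=False r=False
s_1={s}: (p | r)=False p=False r=False
s_2={p,q,s}: (p | r)=True p=True r=False
s_3={p,r,s}: (p | r)=True p=True r=True
s_4={p,q,r}: (p | r)=True p=True r=True
G((p | r)) holds globally = False
First violation at position 0.

Answer: 0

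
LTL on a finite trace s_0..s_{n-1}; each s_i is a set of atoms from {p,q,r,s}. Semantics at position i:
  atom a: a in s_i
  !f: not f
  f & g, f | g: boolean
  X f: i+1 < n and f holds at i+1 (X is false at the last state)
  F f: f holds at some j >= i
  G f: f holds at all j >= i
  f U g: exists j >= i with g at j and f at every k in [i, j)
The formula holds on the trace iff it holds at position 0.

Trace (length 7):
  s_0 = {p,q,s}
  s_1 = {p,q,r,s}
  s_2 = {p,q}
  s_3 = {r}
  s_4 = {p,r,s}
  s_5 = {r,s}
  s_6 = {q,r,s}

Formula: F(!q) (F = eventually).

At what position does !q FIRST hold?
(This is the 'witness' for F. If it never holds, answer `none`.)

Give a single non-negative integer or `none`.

s_0={p,q,s}: !q=False q=True
s_1={p,q,r,s}: !q=False q=True
s_2={p,q}: !q=False q=True
s_3={r}: !q=True q=False
s_4={p,r,s}: !q=True q=False
s_5={r,s}: !q=True q=False
s_6={q,r,s}: !q=False q=True
F(!q) holds; first witness at position 3.

Answer: 3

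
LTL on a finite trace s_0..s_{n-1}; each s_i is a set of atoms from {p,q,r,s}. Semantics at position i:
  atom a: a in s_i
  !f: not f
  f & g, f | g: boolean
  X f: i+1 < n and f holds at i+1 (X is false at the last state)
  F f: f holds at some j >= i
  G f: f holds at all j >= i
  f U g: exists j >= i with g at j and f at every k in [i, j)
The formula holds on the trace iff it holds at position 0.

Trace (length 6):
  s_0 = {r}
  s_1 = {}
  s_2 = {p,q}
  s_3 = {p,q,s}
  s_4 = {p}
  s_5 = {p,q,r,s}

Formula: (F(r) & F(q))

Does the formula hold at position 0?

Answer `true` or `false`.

s_0={r}: (F(r) & F(q))=True F(r)=True r=True F(q)=True q=False
s_1={}: (F(r) & F(q))=True F(r)=True r=False F(q)=True q=False
s_2={p,q}: (F(r) & F(q))=True F(r)=True r=False F(q)=True q=True
s_3={p,q,s}: (F(r) & F(q))=True F(r)=True r=False F(q)=True q=True
s_4={p}: (F(r) & F(q))=True F(r)=True r=False F(q)=True q=False
s_5={p,q,r,s}: (F(r) & F(q))=True F(r)=True r=True F(q)=True q=True

Answer: true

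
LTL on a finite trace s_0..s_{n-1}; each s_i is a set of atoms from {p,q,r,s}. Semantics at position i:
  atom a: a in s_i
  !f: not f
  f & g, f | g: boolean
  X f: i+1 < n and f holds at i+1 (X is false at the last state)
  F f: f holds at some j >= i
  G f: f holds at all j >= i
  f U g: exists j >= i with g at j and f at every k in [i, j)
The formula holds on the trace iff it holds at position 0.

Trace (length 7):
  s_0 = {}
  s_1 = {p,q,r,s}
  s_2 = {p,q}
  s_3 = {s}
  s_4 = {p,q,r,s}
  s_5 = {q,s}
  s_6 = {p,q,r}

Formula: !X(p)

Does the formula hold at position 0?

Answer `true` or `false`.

s_0={}: !X(p)=False X(p)=True p=False
s_1={p,q,r,s}: !X(p)=False X(p)=True p=True
s_2={p,q}: !X(p)=True X(p)=False p=True
s_3={s}: !X(p)=False X(p)=True p=False
s_4={p,q,r,s}: !X(p)=True X(p)=False p=True
s_5={q,s}: !X(p)=False X(p)=True p=False
s_6={p,q,r}: !X(p)=True X(p)=False p=True

Answer: false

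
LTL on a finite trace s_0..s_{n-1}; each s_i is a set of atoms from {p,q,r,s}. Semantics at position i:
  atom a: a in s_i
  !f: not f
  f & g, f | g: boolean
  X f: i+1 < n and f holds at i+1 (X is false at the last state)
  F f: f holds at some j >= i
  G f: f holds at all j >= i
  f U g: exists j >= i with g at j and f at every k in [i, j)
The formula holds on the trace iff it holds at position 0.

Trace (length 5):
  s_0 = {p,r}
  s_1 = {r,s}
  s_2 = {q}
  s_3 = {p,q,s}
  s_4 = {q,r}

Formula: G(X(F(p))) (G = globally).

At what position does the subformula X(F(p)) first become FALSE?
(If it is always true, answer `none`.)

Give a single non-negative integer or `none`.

s_0={p,r}: X(F(p))=True F(p)=True p=True
s_1={r,s}: X(F(p))=True F(p)=True p=False
s_2={q}: X(F(p))=True F(p)=True p=False
s_3={p,q,s}: X(F(p))=False F(p)=True p=True
s_4={q,r}: X(F(p))=False F(p)=False p=False
G(X(F(p))) holds globally = False
First violation at position 3.

Answer: 3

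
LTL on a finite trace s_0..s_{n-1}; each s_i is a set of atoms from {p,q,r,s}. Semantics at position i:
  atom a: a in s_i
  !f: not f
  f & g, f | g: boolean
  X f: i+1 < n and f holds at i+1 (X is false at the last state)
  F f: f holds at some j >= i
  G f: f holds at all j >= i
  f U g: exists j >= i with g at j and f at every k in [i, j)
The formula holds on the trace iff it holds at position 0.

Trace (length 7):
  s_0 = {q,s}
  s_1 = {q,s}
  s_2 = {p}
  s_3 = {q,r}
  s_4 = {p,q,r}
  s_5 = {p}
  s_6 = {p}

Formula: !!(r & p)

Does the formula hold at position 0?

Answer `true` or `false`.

s_0={q,s}: !!(r & p)=False !(r & p)=True (r & p)=False r=False p=False
s_1={q,s}: !!(r & p)=False !(r & p)=True (r & p)=False r=False p=False
s_2={p}: !!(r & p)=False !(r & p)=True (r & p)=False r=False p=True
s_3={q,r}: !!(r & p)=False !(r & p)=True (r & p)=False r=True p=False
s_4={p,q,r}: !!(r & p)=True !(r & p)=False (r & p)=True r=True p=True
s_5={p}: !!(r & p)=False !(r & p)=True (r & p)=False r=False p=True
s_6={p}: !!(r & p)=False !(r & p)=True (r & p)=False r=False p=True

Answer: false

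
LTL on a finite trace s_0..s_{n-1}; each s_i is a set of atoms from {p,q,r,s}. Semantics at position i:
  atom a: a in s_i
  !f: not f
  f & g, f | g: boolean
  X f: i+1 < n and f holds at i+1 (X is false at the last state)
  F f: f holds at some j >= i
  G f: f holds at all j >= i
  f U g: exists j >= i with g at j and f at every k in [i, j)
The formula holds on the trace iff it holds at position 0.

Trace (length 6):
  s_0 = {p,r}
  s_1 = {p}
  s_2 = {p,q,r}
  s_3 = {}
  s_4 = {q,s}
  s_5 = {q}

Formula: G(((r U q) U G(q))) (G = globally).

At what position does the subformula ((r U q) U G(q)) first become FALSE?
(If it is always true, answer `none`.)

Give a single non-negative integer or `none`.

s_0={p,r}: ((r U q) U G(q))=False (r U q)=False r=True q=False G(q)=False
s_1={p}: ((r U q) U G(q))=False (r U q)=False r=False q=False G(q)=False
s_2={p,q,r}: ((r U q) U G(q))=False (r U q)=True r=True q=True G(q)=False
s_3={}: ((r U q) U G(q))=False (r U q)=False r=False q=False G(q)=False
s_4={q,s}: ((r U q) U G(q))=True (r U q)=True r=False q=True G(q)=True
s_5={q}: ((r U q) U G(q))=True (r U q)=True r=False q=True G(q)=True
G(((r U q) U G(q))) holds globally = False
First violation at position 0.

Answer: 0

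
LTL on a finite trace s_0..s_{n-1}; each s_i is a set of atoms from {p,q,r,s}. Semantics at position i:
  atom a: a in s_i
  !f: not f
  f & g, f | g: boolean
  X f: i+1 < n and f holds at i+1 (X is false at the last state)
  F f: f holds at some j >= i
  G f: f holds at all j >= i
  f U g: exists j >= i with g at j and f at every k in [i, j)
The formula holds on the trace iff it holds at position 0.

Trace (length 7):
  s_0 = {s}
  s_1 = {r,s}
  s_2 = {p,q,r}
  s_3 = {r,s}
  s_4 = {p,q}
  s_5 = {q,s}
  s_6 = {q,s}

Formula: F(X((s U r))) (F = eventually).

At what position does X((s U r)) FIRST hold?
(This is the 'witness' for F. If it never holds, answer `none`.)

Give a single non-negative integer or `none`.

Answer: 0

Derivation:
s_0={s}: X((s U r))=True (s U r)=True s=True r=False
s_1={r,s}: X((s U r))=True (s U r)=True s=True r=True
s_2={p,q,r}: X((s U r))=True (s U r)=True s=False r=True
s_3={r,s}: X((s U r))=False (s U r)=True s=True r=True
s_4={p,q}: X((s U r))=False (s U r)=False s=False r=False
s_5={q,s}: X((s U r))=False (s U r)=False s=True r=False
s_6={q,s}: X((s U r))=False (s U r)=False s=True r=False
F(X((s U r))) holds; first witness at position 0.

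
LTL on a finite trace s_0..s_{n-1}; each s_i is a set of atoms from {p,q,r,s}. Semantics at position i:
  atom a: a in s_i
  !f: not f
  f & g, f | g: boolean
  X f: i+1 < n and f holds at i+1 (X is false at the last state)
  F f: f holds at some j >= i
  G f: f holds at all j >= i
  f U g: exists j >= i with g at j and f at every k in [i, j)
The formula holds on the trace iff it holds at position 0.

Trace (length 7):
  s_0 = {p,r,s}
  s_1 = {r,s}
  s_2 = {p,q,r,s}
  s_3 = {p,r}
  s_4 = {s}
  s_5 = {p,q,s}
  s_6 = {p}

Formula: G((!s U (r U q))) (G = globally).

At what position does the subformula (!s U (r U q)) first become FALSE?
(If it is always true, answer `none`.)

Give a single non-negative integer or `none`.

s_0={p,r,s}: (!s U (r U q))=True !s=False s=True (r U q)=True r=True q=False
s_1={r,s}: (!s U (r U q))=True !s=False s=True (r U q)=True r=True q=False
s_2={p,q,r,s}: (!s U (r U q))=True !s=False s=True (r U q)=True r=True q=True
s_3={p,r}: (!s U (r U q))=False !s=True s=False (r U q)=False r=True q=False
s_4={s}: (!s U (r U q))=False !s=False s=True (r U q)=False r=False q=False
s_5={p,q,s}: (!s U (r U q))=True !s=False s=True (r U q)=True r=False q=True
s_6={p}: (!s U (r U q))=False !s=True s=False (r U q)=False r=False q=False
G((!s U (r U q))) holds globally = False
First violation at position 3.

Answer: 3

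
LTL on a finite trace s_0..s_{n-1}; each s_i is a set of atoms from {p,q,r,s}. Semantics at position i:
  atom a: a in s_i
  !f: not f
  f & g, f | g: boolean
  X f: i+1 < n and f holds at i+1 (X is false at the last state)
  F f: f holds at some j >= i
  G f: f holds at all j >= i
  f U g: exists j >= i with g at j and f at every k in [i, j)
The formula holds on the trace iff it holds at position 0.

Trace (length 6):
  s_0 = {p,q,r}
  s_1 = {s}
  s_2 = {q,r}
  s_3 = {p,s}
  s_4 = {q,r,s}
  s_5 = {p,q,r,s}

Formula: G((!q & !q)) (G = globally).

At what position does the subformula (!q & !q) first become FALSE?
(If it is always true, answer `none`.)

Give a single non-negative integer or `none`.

Answer: 0

Derivation:
s_0={p,q,r}: (!q & !q)=False !q=False q=True
s_1={s}: (!q & !q)=True !q=True q=False
s_2={q,r}: (!q & !q)=False !q=False q=True
s_3={p,s}: (!q & !q)=True !q=True q=False
s_4={q,r,s}: (!q & !q)=False !q=False q=True
s_5={p,q,r,s}: (!q & !q)=False !q=False q=True
G((!q & !q)) holds globally = False
First violation at position 0.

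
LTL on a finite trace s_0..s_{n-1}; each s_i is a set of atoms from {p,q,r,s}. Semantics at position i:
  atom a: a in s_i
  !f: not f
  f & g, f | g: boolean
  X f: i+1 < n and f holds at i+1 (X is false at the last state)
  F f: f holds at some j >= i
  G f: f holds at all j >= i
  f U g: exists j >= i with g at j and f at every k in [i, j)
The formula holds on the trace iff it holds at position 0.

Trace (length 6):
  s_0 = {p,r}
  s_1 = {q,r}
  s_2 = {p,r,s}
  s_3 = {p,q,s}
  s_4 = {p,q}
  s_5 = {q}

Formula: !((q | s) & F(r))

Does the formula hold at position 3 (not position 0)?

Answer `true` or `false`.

s_0={p,r}: !((q | s) & F(r))=True ((q | s) & F(r))=False (q | s)=False q=False s=False F(r)=True r=True
s_1={q,r}: !((q | s) & F(r))=False ((q | s) & F(r))=True (q | s)=True q=True s=False F(r)=True r=True
s_2={p,r,s}: !((q | s) & F(r))=False ((q | s) & F(r))=True (q | s)=True q=False s=True F(r)=True r=True
s_3={p,q,s}: !((q | s) & F(r))=True ((q | s) & F(r))=False (q | s)=True q=True s=True F(r)=False r=False
s_4={p,q}: !((q | s) & F(r))=True ((q | s) & F(r))=False (q | s)=True q=True s=False F(r)=False r=False
s_5={q}: !((q | s) & F(r))=True ((q | s) & F(r))=False (q | s)=True q=True s=False F(r)=False r=False
Evaluating at position 3: result = True

Answer: true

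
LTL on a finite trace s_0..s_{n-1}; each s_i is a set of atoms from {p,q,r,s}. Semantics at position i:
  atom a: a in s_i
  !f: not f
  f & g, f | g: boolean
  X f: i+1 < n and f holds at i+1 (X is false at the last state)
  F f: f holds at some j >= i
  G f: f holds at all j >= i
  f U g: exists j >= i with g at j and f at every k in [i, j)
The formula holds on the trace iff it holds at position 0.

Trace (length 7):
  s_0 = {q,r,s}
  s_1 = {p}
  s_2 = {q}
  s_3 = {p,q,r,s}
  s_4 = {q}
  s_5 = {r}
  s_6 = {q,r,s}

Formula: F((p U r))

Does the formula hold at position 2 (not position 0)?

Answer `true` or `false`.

Answer: true

Derivation:
s_0={q,r,s}: F((p U r))=True (p U r)=True p=False r=True
s_1={p}: F((p U r))=True (p U r)=False p=True r=False
s_2={q}: F((p U r))=True (p U r)=False p=False r=False
s_3={p,q,r,s}: F((p U r))=True (p U r)=True p=True r=True
s_4={q}: F((p U r))=True (p U r)=False p=False r=False
s_5={r}: F((p U r))=True (p U r)=True p=False r=True
s_6={q,r,s}: F((p U r))=True (p U r)=True p=False r=True
Evaluating at position 2: result = True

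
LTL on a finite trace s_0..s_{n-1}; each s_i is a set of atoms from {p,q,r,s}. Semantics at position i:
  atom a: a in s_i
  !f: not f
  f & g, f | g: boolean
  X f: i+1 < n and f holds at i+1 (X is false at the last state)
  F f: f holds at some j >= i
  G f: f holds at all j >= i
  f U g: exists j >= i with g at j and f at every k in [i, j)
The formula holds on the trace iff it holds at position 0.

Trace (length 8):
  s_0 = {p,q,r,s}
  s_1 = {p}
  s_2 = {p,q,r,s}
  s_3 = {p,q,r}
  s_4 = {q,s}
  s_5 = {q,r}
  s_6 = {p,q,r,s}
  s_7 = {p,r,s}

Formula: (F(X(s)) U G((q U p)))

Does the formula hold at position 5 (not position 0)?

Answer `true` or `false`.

s_0={p,q,r,s}: (F(X(s)) U G((q U p)))=True F(X(s))=True X(s)=False s=True G((q U p))=True (q U p)=True q=True p=True
s_1={p}: (F(X(s)) U G((q U p)))=True F(X(s))=True X(s)=True s=False G((q U p))=True (q U p)=True q=False p=True
s_2={p,q,r,s}: (F(X(s)) U G((q U p)))=True F(X(s))=True X(s)=False s=True G((q U p))=True (q U p)=True q=True p=True
s_3={p,q,r}: (F(X(s)) U G((q U p)))=True F(X(s))=True X(s)=True s=False G((q U p))=True (q U p)=True q=True p=True
s_4={q,s}: (F(X(s)) U G((q U p)))=True F(X(s))=True X(s)=False s=True G((q U p))=True (q U p)=True q=True p=False
s_5={q,r}: (F(X(s)) U G((q U p)))=True F(X(s))=True X(s)=True s=False G((q U p))=True (q U p)=True q=True p=False
s_6={p,q,r,s}: (F(X(s)) U G((q U p)))=True F(X(s))=True X(s)=True s=True G((q U p))=True (q U p)=True q=True p=True
s_7={p,r,s}: (F(X(s)) U G((q U p)))=True F(X(s))=False X(s)=False s=True G((q U p))=True (q U p)=True q=False p=True
Evaluating at position 5: result = True

Answer: true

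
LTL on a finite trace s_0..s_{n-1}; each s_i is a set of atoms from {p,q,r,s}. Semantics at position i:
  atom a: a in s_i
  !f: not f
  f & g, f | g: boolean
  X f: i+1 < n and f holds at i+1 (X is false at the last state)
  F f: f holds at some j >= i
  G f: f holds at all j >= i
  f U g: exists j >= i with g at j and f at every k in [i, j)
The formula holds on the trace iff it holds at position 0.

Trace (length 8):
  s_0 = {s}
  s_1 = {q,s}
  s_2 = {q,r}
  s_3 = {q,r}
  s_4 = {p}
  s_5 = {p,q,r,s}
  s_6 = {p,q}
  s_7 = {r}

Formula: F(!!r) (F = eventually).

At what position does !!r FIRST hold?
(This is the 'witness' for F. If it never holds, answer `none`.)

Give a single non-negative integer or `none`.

s_0={s}: !!r=False !r=True r=False
s_1={q,s}: !!r=False !r=True r=False
s_2={q,r}: !!r=True !r=False r=True
s_3={q,r}: !!r=True !r=False r=True
s_4={p}: !!r=False !r=True r=False
s_5={p,q,r,s}: !!r=True !r=False r=True
s_6={p,q}: !!r=False !r=True r=False
s_7={r}: !!r=True !r=False r=True
F(!!r) holds; first witness at position 2.

Answer: 2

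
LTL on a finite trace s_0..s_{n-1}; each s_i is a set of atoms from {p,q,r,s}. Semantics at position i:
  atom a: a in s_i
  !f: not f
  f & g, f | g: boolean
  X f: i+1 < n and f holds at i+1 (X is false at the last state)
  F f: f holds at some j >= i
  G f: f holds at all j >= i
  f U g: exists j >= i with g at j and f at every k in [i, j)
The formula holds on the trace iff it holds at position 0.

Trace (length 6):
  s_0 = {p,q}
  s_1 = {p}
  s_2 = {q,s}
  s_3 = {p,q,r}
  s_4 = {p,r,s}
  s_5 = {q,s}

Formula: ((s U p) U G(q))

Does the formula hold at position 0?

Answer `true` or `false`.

s_0={p,q}: ((s U p) U G(q))=True (s U p)=True s=False p=True G(q)=False q=True
s_1={p}: ((s U p) U G(q))=True (s U p)=True s=False p=True G(q)=False q=False
s_2={q,s}: ((s U p) U G(q))=True (s U p)=True s=True p=False G(q)=False q=True
s_3={p,q,r}: ((s U p) U G(q))=True (s U p)=True s=False p=True G(q)=False q=True
s_4={p,r,s}: ((s U p) U G(q))=True (s U p)=True s=True p=True G(q)=False q=False
s_5={q,s}: ((s U p) U G(q))=True (s U p)=False s=True p=False G(q)=True q=True

Answer: true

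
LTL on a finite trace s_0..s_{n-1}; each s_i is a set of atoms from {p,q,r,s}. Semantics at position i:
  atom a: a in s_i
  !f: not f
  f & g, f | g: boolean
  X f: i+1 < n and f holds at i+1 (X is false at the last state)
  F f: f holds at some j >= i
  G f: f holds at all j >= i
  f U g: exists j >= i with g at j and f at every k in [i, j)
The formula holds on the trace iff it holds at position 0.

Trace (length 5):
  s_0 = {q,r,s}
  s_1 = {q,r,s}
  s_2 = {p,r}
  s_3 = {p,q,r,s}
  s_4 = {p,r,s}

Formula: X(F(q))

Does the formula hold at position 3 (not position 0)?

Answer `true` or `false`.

s_0={q,r,s}: X(F(q))=True F(q)=True q=True
s_1={q,r,s}: X(F(q))=True F(q)=True q=True
s_2={p,r}: X(F(q))=True F(q)=True q=False
s_3={p,q,r,s}: X(F(q))=False F(q)=True q=True
s_4={p,r,s}: X(F(q))=False F(q)=False q=False
Evaluating at position 3: result = False

Answer: false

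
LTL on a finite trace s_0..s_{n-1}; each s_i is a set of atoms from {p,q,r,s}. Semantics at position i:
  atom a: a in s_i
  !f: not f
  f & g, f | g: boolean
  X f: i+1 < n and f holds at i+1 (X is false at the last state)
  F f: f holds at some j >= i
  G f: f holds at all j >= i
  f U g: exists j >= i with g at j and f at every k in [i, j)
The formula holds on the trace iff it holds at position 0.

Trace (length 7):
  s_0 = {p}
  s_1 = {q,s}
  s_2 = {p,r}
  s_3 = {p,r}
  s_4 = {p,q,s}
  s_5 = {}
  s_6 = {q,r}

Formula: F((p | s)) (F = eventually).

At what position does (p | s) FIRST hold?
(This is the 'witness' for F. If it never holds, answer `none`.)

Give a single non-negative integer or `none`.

Answer: 0

Derivation:
s_0={p}: (p | s)=True p=True s=False
s_1={q,s}: (p | s)=True p=False s=True
s_2={p,r}: (p | s)=True p=True s=False
s_3={p,r}: (p | s)=True p=True s=False
s_4={p,q,s}: (p | s)=True p=True s=True
s_5={}: (p | s)=False p=False s=False
s_6={q,r}: (p | s)=False p=False s=False
F((p | s)) holds; first witness at position 0.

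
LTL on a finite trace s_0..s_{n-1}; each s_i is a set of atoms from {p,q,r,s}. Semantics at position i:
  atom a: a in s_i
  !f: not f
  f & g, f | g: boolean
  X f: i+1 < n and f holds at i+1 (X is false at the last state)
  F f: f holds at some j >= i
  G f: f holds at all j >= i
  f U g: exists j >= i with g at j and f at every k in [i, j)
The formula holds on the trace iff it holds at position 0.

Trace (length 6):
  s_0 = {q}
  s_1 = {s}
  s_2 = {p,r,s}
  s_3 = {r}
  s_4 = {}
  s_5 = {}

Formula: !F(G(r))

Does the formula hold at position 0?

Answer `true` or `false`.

Answer: true

Derivation:
s_0={q}: !F(G(r))=True F(G(r))=False G(r)=False r=False
s_1={s}: !F(G(r))=True F(G(r))=False G(r)=False r=False
s_2={p,r,s}: !F(G(r))=True F(G(r))=False G(r)=False r=True
s_3={r}: !F(G(r))=True F(G(r))=False G(r)=False r=True
s_4={}: !F(G(r))=True F(G(r))=False G(r)=False r=False
s_5={}: !F(G(r))=True F(G(r))=False G(r)=False r=False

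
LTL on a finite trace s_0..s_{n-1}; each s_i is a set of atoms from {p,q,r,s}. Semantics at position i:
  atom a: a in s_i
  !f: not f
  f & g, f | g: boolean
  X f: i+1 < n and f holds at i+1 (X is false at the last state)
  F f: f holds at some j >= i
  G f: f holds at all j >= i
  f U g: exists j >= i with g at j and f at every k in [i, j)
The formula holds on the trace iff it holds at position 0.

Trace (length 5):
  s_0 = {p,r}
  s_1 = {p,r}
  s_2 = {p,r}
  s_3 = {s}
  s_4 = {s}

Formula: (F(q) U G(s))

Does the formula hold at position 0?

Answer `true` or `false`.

Answer: false

Derivation:
s_0={p,r}: (F(q) U G(s))=False F(q)=False q=False G(s)=False s=False
s_1={p,r}: (F(q) U G(s))=False F(q)=False q=False G(s)=False s=False
s_2={p,r}: (F(q) U G(s))=False F(q)=False q=False G(s)=False s=False
s_3={s}: (F(q) U G(s))=True F(q)=False q=False G(s)=True s=True
s_4={s}: (F(q) U G(s))=True F(q)=False q=False G(s)=True s=True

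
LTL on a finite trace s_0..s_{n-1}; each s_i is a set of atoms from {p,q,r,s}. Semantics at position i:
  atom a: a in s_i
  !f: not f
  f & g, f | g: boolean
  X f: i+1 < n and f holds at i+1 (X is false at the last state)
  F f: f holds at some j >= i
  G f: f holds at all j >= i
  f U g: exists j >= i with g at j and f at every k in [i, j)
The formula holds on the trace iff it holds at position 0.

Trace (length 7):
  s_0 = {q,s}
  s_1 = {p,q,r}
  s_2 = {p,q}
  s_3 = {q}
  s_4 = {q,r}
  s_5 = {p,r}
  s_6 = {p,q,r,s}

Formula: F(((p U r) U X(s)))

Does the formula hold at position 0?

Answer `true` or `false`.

Answer: true

Derivation:
s_0={q,s}: F(((p U r) U X(s)))=True ((p U r) U X(s))=False (p U r)=False p=False r=False X(s)=False s=True
s_1={p,q,r}: F(((p U r) U X(s)))=True ((p U r) U X(s))=False (p U r)=True p=True r=True X(s)=False s=False
s_2={p,q}: F(((p U r) U X(s)))=True ((p U r) U X(s))=False (p U r)=False p=True r=False X(s)=False s=False
s_3={q}: F(((p U r) U X(s)))=True ((p U r) U X(s))=False (p U r)=False p=False r=False X(s)=False s=False
s_4={q,r}: F(((p U r) U X(s)))=True ((p U r) U X(s))=True (p U r)=True p=False r=True X(s)=False s=False
s_5={p,r}: F(((p U r) U X(s)))=True ((p U r) U X(s))=True (p U r)=True p=True r=True X(s)=True s=False
s_6={p,q,r,s}: F(((p U r) U X(s)))=False ((p U r) U X(s))=False (p U r)=True p=True r=True X(s)=False s=True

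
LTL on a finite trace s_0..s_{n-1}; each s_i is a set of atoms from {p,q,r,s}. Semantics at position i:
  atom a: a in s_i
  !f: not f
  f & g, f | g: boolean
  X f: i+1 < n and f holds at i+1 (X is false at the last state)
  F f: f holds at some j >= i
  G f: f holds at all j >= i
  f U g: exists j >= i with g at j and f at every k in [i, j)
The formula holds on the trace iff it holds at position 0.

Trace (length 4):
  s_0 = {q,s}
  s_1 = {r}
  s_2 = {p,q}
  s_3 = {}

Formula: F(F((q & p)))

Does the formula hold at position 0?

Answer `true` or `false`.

Answer: true

Derivation:
s_0={q,s}: F(F((q & p)))=True F((q & p))=True (q & p)=False q=True p=False
s_1={r}: F(F((q & p)))=True F((q & p))=True (q & p)=False q=False p=False
s_2={p,q}: F(F((q & p)))=True F((q & p))=True (q & p)=True q=True p=True
s_3={}: F(F((q & p)))=False F((q & p))=False (q & p)=False q=False p=False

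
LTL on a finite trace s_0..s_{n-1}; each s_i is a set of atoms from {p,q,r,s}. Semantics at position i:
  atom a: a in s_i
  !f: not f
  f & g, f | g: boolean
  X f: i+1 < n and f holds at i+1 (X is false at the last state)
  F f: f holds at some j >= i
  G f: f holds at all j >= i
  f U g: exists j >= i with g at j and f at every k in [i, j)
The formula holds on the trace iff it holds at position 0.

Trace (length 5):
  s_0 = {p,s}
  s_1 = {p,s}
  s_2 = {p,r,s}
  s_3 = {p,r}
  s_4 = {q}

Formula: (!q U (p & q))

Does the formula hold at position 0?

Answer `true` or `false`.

s_0={p,s}: (!q U (p & q))=False !q=True q=False (p & q)=False p=True
s_1={p,s}: (!q U (p & q))=False !q=True q=False (p & q)=False p=True
s_2={p,r,s}: (!q U (p & q))=False !q=True q=False (p & q)=False p=True
s_3={p,r}: (!q U (p & q))=False !q=True q=False (p & q)=False p=True
s_4={q}: (!q U (p & q))=False !q=False q=True (p & q)=False p=False

Answer: false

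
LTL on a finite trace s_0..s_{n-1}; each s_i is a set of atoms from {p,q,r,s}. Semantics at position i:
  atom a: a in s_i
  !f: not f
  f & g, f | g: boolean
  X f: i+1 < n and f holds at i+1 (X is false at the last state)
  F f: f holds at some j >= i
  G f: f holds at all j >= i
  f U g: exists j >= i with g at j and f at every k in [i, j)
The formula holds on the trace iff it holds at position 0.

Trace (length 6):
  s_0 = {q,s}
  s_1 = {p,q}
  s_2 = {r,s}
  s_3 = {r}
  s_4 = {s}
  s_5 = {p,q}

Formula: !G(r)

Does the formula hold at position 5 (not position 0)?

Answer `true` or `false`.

Answer: true

Derivation:
s_0={q,s}: !G(r)=True G(r)=False r=False
s_1={p,q}: !G(r)=True G(r)=False r=False
s_2={r,s}: !G(r)=True G(r)=False r=True
s_3={r}: !G(r)=True G(r)=False r=True
s_4={s}: !G(r)=True G(r)=False r=False
s_5={p,q}: !G(r)=True G(r)=False r=False
Evaluating at position 5: result = True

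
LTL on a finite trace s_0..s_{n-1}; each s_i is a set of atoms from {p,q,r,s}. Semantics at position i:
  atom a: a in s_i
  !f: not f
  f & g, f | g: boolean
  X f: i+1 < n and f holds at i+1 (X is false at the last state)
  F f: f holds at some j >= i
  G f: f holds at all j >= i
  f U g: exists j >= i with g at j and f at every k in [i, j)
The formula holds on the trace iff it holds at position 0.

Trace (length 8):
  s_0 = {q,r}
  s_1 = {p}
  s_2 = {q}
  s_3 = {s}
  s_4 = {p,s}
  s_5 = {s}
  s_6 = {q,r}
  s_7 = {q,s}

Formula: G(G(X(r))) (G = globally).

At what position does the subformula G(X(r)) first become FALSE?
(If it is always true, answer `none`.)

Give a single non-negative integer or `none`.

s_0={q,r}: G(X(r))=False X(r)=False r=True
s_1={p}: G(X(r))=False X(r)=False r=False
s_2={q}: G(X(r))=False X(r)=False r=False
s_3={s}: G(X(r))=False X(r)=False r=False
s_4={p,s}: G(X(r))=False X(r)=False r=False
s_5={s}: G(X(r))=False X(r)=True r=False
s_6={q,r}: G(X(r))=False X(r)=False r=True
s_7={q,s}: G(X(r))=False X(r)=False r=False
G(G(X(r))) holds globally = False
First violation at position 0.

Answer: 0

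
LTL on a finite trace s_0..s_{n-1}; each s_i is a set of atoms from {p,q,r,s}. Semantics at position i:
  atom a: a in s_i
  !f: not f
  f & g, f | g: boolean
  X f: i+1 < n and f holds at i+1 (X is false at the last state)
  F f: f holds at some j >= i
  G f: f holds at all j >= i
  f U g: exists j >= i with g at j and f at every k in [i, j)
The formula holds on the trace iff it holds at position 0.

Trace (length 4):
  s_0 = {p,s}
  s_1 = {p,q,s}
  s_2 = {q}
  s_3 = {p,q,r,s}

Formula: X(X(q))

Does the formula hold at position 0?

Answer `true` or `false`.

s_0={p,s}: X(X(q))=True X(q)=True q=False
s_1={p,q,s}: X(X(q))=True X(q)=True q=True
s_2={q}: X(X(q))=False X(q)=True q=True
s_3={p,q,r,s}: X(X(q))=False X(q)=False q=True

Answer: true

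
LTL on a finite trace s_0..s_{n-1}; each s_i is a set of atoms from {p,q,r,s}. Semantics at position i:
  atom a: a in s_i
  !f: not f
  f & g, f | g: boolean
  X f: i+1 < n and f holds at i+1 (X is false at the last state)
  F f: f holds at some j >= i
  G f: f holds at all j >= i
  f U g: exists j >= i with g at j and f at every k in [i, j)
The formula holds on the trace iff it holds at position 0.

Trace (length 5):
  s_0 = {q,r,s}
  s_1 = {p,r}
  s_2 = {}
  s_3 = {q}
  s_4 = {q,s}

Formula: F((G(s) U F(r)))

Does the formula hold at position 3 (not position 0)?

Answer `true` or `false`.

Answer: false

Derivation:
s_0={q,r,s}: F((G(s) U F(r)))=True (G(s) U F(r))=True G(s)=False s=True F(r)=True r=True
s_1={p,r}: F((G(s) U F(r)))=True (G(s) U F(r))=True G(s)=False s=False F(r)=True r=True
s_2={}: F((G(s) U F(r)))=False (G(s) U F(r))=False G(s)=False s=False F(r)=False r=False
s_3={q}: F((G(s) U F(r)))=False (G(s) U F(r))=False G(s)=False s=False F(r)=False r=False
s_4={q,s}: F((G(s) U F(r)))=False (G(s) U F(r))=False G(s)=True s=True F(r)=False r=False
Evaluating at position 3: result = False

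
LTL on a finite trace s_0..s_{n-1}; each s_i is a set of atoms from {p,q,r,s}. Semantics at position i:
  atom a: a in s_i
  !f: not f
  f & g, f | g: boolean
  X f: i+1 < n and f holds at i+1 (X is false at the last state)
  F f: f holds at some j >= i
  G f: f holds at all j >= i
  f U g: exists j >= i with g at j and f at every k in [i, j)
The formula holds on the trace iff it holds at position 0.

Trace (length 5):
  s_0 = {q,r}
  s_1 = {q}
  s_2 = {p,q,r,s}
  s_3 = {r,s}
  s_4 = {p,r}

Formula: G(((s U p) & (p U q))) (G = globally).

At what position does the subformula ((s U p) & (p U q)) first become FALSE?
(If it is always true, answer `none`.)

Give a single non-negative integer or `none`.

s_0={q,r}: ((s U p) & (p U q))=False (s U p)=False s=False p=False (p U q)=True q=True
s_1={q}: ((s U p) & (p U q))=False (s U p)=False s=False p=False (p U q)=True q=True
s_2={p,q,r,s}: ((s U p) & (p U q))=True (s U p)=True s=True p=True (p U q)=True q=True
s_3={r,s}: ((s U p) & (p U q))=False (s U p)=True s=True p=False (p U q)=False q=False
s_4={p,r}: ((s U p) & (p U q))=False (s U p)=True s=False p=True (p U q)=False q=False
G(((s U p) & (p U q))) holds globally = False
First violation at position 0.

Answer: 0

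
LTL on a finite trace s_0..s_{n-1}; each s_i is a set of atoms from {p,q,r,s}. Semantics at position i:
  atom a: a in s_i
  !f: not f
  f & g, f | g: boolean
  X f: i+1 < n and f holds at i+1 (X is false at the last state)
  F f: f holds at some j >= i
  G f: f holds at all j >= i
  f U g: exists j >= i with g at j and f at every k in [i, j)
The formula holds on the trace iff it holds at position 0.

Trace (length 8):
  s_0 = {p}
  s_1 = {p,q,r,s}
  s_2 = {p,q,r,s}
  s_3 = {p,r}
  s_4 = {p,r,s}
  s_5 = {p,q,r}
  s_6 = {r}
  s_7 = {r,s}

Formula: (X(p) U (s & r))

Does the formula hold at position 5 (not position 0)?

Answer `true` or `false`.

Answer: false

Derivation:
s_0={p}: (X(p) U (s & r))=True X(p)=True p=True (s & r)=False s=False r=False
s_1={p,q,r,s}: (X(p) U (s & r))=True X(p)=True p=True (s & r)=True s=True r=True
s_2={p,q,r,s}: (X(p) U (s & r))=True X(p)=True p=True (s & r)=True s=True r=True
s_3={p,r}: (X(p) U (s & r))=True X(p)=True p=True (s & r)=False s=False r=True
s_4={p,r,s}: (X(p) U (s & r))=True X(p)=True p=True (s & r)=True s=True r=True
s_5={p,q,r}: (X(p) U (s & r))=False X(p)=False p=True (s & r)=False s=False r=True
s_6={r}: (X(p) U (s & r))=False X(p)=False p=False (s & r)=False s=False r=True
s_7={r,s}: (X(p) U (s & r))=True X(p)=False p=False (s & r)=True s=True r=True
Evaluating at position 5: result = False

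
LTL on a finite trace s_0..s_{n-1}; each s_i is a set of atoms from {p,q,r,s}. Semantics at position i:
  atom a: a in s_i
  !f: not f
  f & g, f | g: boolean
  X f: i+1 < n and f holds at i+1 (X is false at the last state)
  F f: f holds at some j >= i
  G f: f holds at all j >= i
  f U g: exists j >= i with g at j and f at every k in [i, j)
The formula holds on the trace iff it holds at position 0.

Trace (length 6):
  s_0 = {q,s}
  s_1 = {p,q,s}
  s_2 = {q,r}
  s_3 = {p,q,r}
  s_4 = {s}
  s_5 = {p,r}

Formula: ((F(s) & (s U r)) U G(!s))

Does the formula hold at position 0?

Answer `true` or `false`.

s_0={q,s}: ((F(s) & (s U r)) U G(!s))=True (F(s) & (s U r))=True F(s)=True s=True (s U r)=True r=False G(!s)=False !s=False
s_1={p,q,s}: ((F(s) & (s U r)) U G(!s))=True (F(s) & (s U r))=True F(s)=True s=True (s U r)=True r=False G(!s)=False !s=False
s_2={q,r}: ((F(s) & (s U r)) U G(!s))=True (F(s) & (s U r))=True F(s)=True s=False (s U r)=True r=True G(!s)=False !s=True
s_3={p,q,r}: ((F(s) & (s U r)) U G(!s))=True (F(s) & (s U r))=True F(s)=True s=False (s U r)=True r=True G(!s)=False !s=True
s_4={s}: ((F(s) & (s U r)) U G(!s))=True (F(s) & (s U r))=True F(s)=True s=True (s U r)=True r=False G(!s)=False !s=False
s_5={p,r}: ((F(s) & (s U r)) U G(!s))=True (F(s) & (s U r))=False F(s)=False s=False (s U r)=True r=True G(!s)=True !s=True

Answer: true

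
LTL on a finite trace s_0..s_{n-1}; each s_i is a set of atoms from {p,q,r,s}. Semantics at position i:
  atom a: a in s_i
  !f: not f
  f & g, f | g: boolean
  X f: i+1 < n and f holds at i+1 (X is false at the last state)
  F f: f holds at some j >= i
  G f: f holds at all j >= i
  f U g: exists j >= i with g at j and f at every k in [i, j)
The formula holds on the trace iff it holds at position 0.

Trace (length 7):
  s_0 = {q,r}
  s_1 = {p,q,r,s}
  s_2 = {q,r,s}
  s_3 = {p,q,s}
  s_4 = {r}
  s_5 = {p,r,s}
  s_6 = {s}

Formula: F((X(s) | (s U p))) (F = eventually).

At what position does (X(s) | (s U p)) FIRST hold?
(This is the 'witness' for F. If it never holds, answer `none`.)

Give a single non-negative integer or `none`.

s_0={q,r}: (X(s) | (s U p))=True X(s)=True s=False (s U p)=False p=False
s_1={p,q,r,s}: (X(s) | (s U p))=True X(s)=True s=True (s U p)=True p=True
s_2={q,r,s}: (X(s) | (s U p))=True X(s)=True s=True (s U p)=True p=False
s_3={p,q,s}: (X(s) | (s U p))=True X(s)=False s=True (s U p)=True p=True
s_4={r}: (X(s) | (s U p))=True X(s)=True s=False (s U p)=False p=False
s_5={p,r,s}: (X(s) | (s U p))=True X(s)=True s=True (s U p)=True p=True
s_6={s}: (X(s) | (s U p))=False X(s)=False s=True (s U p)=False p=False
F((X(s) | (s U p))) holds; first witness at position 0.

Answer: 0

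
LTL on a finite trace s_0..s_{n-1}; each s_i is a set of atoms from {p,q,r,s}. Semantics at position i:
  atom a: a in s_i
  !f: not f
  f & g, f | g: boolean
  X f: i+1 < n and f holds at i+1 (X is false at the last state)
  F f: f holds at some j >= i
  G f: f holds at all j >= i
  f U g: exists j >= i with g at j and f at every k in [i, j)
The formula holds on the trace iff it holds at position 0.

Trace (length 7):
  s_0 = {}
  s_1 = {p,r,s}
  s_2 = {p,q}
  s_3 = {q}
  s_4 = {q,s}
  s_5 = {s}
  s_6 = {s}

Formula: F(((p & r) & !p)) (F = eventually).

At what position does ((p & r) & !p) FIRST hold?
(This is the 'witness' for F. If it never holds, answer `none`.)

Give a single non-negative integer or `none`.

Answer: none

Derivation:
s_0={}: ((p & r) & !p)=False (p & r)=False p=False r=False !p=True
s_1={p,r,s}: ((p & r) & !p)=False (p & r)=True p=True r=True !p=False
s_2={p,q}: ((p & r) & !p)=False (p & r)=False p=True r=False !p=False
s_3={q}: ((p & r) & !p)=False (p & r)=False p=False r=False !p=True
s_4={q,s}: ((p & r) & !p)=False (p & r)=False p=False r=False !p=True
s_5={s}: ((p & r) & !p)=False (p & r)=False p=False r=False !p=True
s_6={s}: ((p & r) & !p)=False (p & r)=False p=False r=False !p=True
F(((p & r) & !p)) does not hold (no witness exists).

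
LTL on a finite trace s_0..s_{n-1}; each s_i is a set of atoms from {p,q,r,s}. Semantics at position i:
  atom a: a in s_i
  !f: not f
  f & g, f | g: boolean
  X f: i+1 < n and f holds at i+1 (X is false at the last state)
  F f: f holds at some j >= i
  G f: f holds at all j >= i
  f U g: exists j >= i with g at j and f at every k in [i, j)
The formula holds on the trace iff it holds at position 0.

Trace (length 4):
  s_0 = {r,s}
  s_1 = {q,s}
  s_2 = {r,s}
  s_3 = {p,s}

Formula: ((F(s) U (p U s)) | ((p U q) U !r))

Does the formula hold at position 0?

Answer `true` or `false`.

Answer: true

Derivation:
s_0={r,s}: ((F(s) U (p U s)) | ((p U q) U !r))=True (F(s) U (p U s))=True F(s)=True s=True (p U s)=True p=False ((p U q) U !r)=False (p U q)=False q=False !r=False r=True
s_1={q,s}: ((F(s) U (p U s)) | ((p U q) U !r))=True (F(s) U (p U s))=True F(s)=True s=True (p U s)=True p=False ((p U q) U !r)=True (p U q)=True q=True !r=True r=False
s_2={r,s}: ((F(s) U (p U s)) | ((p U q) U !r))=True (F(s) U (p U s))=True F(s)=True s=True (p U s)=True p=False ((p U q) U !r)=False (p U q)=False q=False !r=False r=True
s_3={p,s}: ((F(s) U (p U s)) | ((p U q) U !r))=True (F(s) U (p U s))=True F(s)=True s=True (p U s)=True p=True ((p U q) U !r)=True (p U q)=False q=False !r=True r=False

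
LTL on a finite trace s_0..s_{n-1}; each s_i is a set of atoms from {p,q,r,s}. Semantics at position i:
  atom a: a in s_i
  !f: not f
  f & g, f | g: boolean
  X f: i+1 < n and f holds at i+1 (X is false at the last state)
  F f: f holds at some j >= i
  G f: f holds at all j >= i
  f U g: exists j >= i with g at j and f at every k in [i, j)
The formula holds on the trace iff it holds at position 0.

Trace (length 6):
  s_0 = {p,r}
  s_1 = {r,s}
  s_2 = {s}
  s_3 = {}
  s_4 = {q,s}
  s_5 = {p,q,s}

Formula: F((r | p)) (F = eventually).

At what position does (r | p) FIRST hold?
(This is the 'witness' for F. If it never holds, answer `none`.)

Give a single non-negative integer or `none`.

s_0={p,r}: (r | p)=True r=True p=True
s_1={r,s}: (r | p)=True r=True p=False
s_2={s}: (r | p)=False r=False p=False
s_3={}: (r | p)=False r=False p=False
s_4={q,s}: (r | p)=False r=False p=False
s_5={p,q,s}: (r | p)=True r=False p=True
F((r | p)) holds; first witness at position 0.

Answer: 0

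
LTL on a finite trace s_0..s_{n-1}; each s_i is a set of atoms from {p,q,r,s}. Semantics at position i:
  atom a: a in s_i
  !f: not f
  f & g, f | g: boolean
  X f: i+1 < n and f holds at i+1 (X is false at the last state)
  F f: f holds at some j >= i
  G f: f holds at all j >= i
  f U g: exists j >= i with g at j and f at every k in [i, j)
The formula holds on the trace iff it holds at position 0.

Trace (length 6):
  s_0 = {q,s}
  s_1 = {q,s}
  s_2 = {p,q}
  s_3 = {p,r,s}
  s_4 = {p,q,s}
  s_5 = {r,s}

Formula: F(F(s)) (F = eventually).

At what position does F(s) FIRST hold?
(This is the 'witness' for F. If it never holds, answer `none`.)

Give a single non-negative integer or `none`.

Answer: 0

Derivation:
s_0={q,s}: F(s)=True s=True
s_1={q,s}: F(s)=True s=True
s_2={p,q}: F(s)=True s=False
s_3={p,r,s}: F(s)=True s=True
s_4={p,q,s}: F(s)=True s=True
s_5={r,s}: F(s)=True s=True
F(F(s)) holds; first witness at position 0.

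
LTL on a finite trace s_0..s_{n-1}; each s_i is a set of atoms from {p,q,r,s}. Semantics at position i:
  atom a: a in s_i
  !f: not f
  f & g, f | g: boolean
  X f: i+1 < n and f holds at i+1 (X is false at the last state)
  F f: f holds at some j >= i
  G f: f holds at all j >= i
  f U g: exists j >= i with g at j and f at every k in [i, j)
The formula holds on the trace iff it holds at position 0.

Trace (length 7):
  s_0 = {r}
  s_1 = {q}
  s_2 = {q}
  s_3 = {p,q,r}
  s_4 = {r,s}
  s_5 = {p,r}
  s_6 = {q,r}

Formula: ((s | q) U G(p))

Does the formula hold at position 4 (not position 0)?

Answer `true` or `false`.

s_0={r}: ((s | q) U G(p))=False (s | q)=False s=False q=False G(p)=False p=False
s_1={q}: ((s | q) U G(p))=False (s | q)=True s=False q=True G(p)=False p=False
s_2={q}: ((s | q) U G(p))=False (s | q)=True s=False q=True G(p)=False p=False
s_3={p,q,r}: ((s | q) U G(p))=False (s | q)=True s=False q=True G(p)=False p=True
s_4={r,s}: ((s | q) U G(p))=False (s | q)=True s=True q=False G(p)=False p=False
s_5={p,r}: ((s | q) U G(p))=False (s | q)=False s=False q=False G(p)=False p=True
s_6={q,r}: ((s | q) U G(p))=False (s | q)=True s=False q=True G(p)=False p=False
Evaluating at position 4: result = False

Answer: false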